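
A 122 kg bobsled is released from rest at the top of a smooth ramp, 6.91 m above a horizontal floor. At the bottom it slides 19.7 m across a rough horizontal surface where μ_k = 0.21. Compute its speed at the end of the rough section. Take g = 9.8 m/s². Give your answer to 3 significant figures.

Energy at the top = energy at the end + work done against friction:
mgh = ½mv² + μ_k m g d
W_f = μ_k mg d = (0.21)(122)(9.8)(19.7) = 4946 J
½mv² = mgh − W_f = 8261.6 − 4946 = 3315.4 J
v = √(2 × 3315.4/122) = 7.372 m/s

v = 7.37 m/s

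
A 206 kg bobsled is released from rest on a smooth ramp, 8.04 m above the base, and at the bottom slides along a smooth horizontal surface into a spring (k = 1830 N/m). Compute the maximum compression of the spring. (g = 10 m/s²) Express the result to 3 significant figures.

x = 4.25 m

Energy conservation (no friction) from release to max compression: mgh = ½kx²
x = √(2mgh/k) = √(2 × 206 × 10 × 8.04 / 1830) = 4.255 m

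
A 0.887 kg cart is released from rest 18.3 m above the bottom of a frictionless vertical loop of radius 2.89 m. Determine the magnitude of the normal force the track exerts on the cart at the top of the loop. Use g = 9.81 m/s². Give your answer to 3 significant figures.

N = 66.7 N

Energy from release to top (height 2r): mgh = ½mv_top² + mg(2r)
v_top² = 2g(h − 2r) = 2(9.81)(18.3 − 5.780) = 245.64 m²/s²
At the top, both N and weight point toward the centre: N + mg = mv_top²/r
N = m(v_top²/r − g) = 0.887(245.64/2.89 − 9.81) = 66.69 N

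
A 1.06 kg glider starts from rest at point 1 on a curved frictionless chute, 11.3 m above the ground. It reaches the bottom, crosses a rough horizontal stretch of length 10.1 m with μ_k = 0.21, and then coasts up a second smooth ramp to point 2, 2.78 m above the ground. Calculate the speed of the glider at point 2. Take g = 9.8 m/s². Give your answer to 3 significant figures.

v = 11.2 m/s

Energy at 1: mgh₁ = (1.06)(9.8)(11.3) = 117.38 J
Friction loss: W_f = μ_k mg d = 22.03 J
At 2: ½mv² + mgh₂ = mgh₁ − W_f
½mv² = 117.38 − 22.03 − 28.879 = 66.473 J
v = √(2 × 66.473/1.06) = 11.20 m/s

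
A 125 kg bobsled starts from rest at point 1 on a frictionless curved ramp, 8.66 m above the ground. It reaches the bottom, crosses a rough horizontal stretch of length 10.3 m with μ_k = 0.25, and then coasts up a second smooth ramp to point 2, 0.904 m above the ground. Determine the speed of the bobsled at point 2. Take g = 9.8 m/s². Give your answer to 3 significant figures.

v = 10.1 m/s

Energy at 1: mgh₁ = (125)(9.8)(8.66) = 10608 J
Friction loss: W_f = μ_k mg d = 3154 J
At 2: ½mv² + mgh₂ = mgh₁ − W_f
½mv² = 10608 − 3154 − 1107.4 = 6346.7 J
v = √(2 × 6346.7/125) = 10.08 m/s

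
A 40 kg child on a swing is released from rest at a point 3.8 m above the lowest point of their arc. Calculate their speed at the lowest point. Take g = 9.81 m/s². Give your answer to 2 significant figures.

v = 8.6 m/s

Energy conservation between the two points: mgh = ½mv²
The mass cancels from both sides.
v = √(2gh) = √(2 × 9.81 × 3.8) = √74.556 = 8.635 m/s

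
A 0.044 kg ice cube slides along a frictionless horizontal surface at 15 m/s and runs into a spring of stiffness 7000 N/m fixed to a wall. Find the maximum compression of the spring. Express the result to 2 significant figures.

x = 0.038 m

All KE is stored as spring PE at maximum compression: ½mv² = ½kx²
x = v√(m/k) = 15 × √(0.044/7000) = 0.03761 m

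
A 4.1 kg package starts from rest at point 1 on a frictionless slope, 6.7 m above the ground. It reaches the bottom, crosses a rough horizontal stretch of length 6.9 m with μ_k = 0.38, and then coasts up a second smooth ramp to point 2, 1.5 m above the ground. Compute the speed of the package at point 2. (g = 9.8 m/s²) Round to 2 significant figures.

Energy at 1: mgh₁ = (4.1)(9.8)(6.7) = 269.21 J
Friction loss: W_f = μ_k mg d = 105.4 J
At 2: ½mv² + mgh₂ = mgh₁ − W_f
½mv² = 269.21 − 105.4 − 60.270 = 103.58 J
v = √(2 × 103.58/4.1) = 7.108 m/s

v = 7.1 m/s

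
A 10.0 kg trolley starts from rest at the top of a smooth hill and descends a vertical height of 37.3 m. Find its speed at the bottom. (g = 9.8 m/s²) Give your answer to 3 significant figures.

v = 27.0 m/s

Mechanical energy is conserved (no friction): mgh = ½mv²
The mass cancels from both sides.
v = √(2gh) = √(2 × 9.8 × 37.3) = √731.08 = 27.04 m/s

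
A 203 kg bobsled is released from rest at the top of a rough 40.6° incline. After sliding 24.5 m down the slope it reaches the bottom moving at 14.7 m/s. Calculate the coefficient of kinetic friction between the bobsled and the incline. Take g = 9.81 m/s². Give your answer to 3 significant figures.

Energy balance down the incline: mg L sinθ − ½mv² = μ_k (mg cosθ) L
mgL sinθ = 31751 J; ½mv² = 21933 J
W_f = 31751 − 21933 = 9818 J
μ_k = W_f/(mg cosθ · L) = 9818/(1512 × 24.5) = 0.2650

μ_k = 0.265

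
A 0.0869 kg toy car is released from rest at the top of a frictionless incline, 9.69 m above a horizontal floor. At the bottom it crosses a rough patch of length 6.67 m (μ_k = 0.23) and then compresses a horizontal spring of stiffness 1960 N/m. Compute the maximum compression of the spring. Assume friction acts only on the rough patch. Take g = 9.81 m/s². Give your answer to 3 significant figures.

x = 0.0842 m

Initial energy: E₁ = mgh = (0.0869)(9.81)(9.69) = 8.2606 J
Friction removes W_f = μ_k mg d = (0.23)(0.0869)(9.81)(6.67) = 1.308 J
Energy reaching the spring: E = 8.2606 − 1.308 = 6.9528 J
At max compression ½kx² = E ⇒ x = √(2E/k) = √(2 × 6.9528/1960) = 0.08423 m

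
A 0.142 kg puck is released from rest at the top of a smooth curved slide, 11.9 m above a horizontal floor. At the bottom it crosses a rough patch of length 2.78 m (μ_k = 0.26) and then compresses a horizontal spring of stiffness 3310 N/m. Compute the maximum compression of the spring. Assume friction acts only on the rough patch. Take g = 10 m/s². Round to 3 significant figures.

Initial energy: E₁ = mgh = (0.142)(10)(11.9) = 16.898 J
Friction removes W_f = μ_k mg d = (0.26)(0.142)(10)(2.78) = 1.026 J
Energy reaching the spring: E = 16.898 − 1.026 = 15.872 J
At max compression ½kx² = E ⇒ x = √(2E/k) = √(2 × 15.872/3310) = 0.09793 m

x = 0.0979 m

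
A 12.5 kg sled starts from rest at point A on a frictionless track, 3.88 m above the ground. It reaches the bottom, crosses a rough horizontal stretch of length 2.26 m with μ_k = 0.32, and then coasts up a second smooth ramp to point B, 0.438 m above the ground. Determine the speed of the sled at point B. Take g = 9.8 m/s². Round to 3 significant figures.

Energy at A: mgh₁ = (12.5)(9.8)(3.88) = 475.30 J
Friction loss: W_f = μ_k mg d = 88.59 J
At B: ½mv² + mgh₂ = mgh₁ − W_f
½mv² = 475.30 − 88.59 − 53.655 = 333.05 J
v = √(2 × 333.05/12.5) = 7.300 m/s

v = 7.30 m/s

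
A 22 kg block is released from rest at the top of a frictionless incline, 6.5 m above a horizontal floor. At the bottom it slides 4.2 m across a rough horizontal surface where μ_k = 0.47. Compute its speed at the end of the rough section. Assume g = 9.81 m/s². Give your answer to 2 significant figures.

v = 9.4 m/s

Energy bookkeeping (friction removes W_f = μ_k N d):
mgh = ½mv² + μ_k m g d
W_f = μ_k mg d = (0.47)(22)(9.81)(4.2) = 426.0 J
½mv² = mgh − W_f = 1402.8 − 426.0 = 976.80 J
v = √(2 × 976.80/22) = 9.423 m/s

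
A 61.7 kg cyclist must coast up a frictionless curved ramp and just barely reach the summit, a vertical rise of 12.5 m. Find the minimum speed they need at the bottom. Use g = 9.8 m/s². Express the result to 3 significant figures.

At the top they are momentarily at rest, so all KE converts to PE: ½mv² = mgh
v = √(2gh) = √(2 × 9.8 × 12.5) = 15.65 m/s

v = 15.7 m/s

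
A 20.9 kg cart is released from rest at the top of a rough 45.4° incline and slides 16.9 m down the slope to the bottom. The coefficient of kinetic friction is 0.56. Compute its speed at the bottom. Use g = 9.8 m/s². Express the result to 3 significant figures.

v = 10.3 m/s

Taking the bottom as reference, mgh = ½mv² + μ_k N L with h = L sinθ, N = mg cosθ:
mgh = mgL sinθ = (20.9)(9.8)(16.9)sin45.4° = 2464.6 J
W_f = μ_k mg cosθ · L = (0.56)(20.9)(9.8)cos45.4°·16.9 = 1361 J
½mv² = 2464.6 − 1361 = 1103.6 J
v = √(2 × 1103.6/20.9) = 10.28 m/s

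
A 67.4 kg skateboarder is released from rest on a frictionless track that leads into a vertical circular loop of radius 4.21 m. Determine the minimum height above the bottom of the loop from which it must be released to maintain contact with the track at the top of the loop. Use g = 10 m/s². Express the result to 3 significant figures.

h = 10.5 m

At the top, for minimum speed gravity alone supplies the centripetal force: mg = mv_top²/r ⇒ v_top² = gr = 42.10 m²/s²
Energy conservation from release height h to the top (height 2r): mgh = ½mv_top² + mg(2r)
h = v_top²/(2g) + 2r = r/2 + 2r = 5r/2 = 10.53 m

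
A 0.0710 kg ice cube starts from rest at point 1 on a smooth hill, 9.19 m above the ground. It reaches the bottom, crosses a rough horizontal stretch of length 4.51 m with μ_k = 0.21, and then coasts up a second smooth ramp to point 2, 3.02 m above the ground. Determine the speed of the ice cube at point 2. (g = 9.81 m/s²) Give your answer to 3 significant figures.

v = 10.1 m/s

Energy at 1: mgh₁ = (0.0710)(9.81)(9.19) = 6.4009 J
Friction loss: W_f = μ_k mg d = 0.6597 J
At 2: ½mv² + mgh₂ = mgh₁ − W_f
½mv² = 6.4009 − 0.6597 − 2.1035 = 3.6378 J
v = √(2 × 3.6378/0.0710) = 10.12 m/s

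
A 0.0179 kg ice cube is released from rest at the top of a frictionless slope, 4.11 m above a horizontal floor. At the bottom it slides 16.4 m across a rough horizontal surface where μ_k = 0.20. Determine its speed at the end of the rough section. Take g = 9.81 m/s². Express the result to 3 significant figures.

v = 4.04 m/s

Energy bookkeeping (friction removes W_f = μ_k N d):
mgh = ½mv² + μ_k m g d
W_f = μ_k mg d = (0.20)(0.0179)(9.81)(16.4) = 0.5760 J
½mv² = mgh − W_f = 0.72171 − 0.5760 = 0.14575 J
v = √(2 × 0.14575/0.0179) = 4.035 m/s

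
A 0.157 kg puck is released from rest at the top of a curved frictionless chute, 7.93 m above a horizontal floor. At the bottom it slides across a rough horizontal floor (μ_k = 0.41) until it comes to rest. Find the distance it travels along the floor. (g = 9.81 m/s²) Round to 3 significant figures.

Energy at the top = energy at the end + work done against friction:
At rest all PE has been dissipated by friction: mgh = μ_k m g d
d = h/μ_k = 7.93/0.41 = 19.34 m

d = 19.3 m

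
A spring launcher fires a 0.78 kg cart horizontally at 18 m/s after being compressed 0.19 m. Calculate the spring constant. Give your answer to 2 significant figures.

½kx² = ½mv²
k = mv²/x² = (0.78)(18)²/(0.19)² = 7001 N/m

k = 7000 N/m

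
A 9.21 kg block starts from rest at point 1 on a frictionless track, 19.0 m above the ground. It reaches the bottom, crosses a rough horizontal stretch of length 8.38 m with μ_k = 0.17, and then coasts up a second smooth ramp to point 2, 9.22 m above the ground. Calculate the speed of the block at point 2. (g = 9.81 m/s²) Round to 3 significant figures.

Energy at 1: mgh₁ = (9.21)(9.81)(19.0) = 1716.7 J
Friction loss: W_f = μ_k mg d = 128.7 J
At 2: ½mv² + mgh₂ = mgh₁ − W_f
½mv² = 1716.7 − 128.7 − 833.03 = 754.91 J
v = √(2 × 754.91/9.21) = 12.80 m/s

v = 12.8 m/s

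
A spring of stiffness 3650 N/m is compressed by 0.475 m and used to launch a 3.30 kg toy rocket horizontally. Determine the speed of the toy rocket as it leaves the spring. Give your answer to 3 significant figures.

Conservation of energy: ½kx² = ½mv²
v = x√(k/m) = 0.475 × √(3650/3.30) = 15.80 m/s

v = 15.8 m/s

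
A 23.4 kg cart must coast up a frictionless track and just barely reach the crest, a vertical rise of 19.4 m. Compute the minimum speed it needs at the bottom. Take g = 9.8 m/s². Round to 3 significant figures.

v = 19.5 m/s

At the top it is momentarily at rest, so all KE converts to PE: ½mv² = mgh
v = √(2gh) = √(2 × 9.8 × 19.4) = 19.50 m/s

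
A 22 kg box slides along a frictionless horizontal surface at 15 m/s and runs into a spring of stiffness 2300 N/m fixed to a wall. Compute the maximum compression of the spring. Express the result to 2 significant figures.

x = 1.5 m

At max compression the box is momentarily at rest: ½mv² = ½kx²
x = v√(m/k) = 15 × √(22/2300) = 1.467 m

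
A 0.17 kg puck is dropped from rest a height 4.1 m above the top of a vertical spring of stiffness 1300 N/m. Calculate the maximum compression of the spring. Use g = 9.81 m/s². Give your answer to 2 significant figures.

Let x be the compression. The total drop is H + x, and the puck is instantaneously at rest at max compression, so energy conservation gives:
mg(H + x) = ½kx²
½(1300)x² − (0.17)(9.81)x − (0.17)(9.81)(4.1) = 0
650.0x² − 1.668x − 6.838 = 0
x = [1.668 + √(2.781 + 17778)]/(2 × 650.0) = 0.1039 m

x = 0.10 m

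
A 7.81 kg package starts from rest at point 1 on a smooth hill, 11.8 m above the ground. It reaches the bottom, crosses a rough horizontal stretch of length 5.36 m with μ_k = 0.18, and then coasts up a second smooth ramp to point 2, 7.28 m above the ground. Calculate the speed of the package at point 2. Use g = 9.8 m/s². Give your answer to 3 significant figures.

v = 8.35 m/s

Energy at 1: mgh₁ = (7.81)(9.8)(11.8) = 903.15 J
Friction loss: W_f = μ_k mg d = 73.84 J
At 2: ½mv² + mgh₂ = mgh₁ − W_f
½mv² = 903.15 − 73.84 − 557.20 = 272.11 J
v = √(2 × 272.11/7.81) = 8.348 m/s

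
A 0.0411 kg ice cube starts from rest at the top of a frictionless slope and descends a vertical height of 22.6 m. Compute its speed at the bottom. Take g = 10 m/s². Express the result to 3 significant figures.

v = 21.3 m/s

Mechanical energy is conserved (no friction): mgh = ½mv²
The mass cancels from both sides.
v = √(2gh) = √(2 × 10 × 22.6) = √452.00 = 21.26 m/s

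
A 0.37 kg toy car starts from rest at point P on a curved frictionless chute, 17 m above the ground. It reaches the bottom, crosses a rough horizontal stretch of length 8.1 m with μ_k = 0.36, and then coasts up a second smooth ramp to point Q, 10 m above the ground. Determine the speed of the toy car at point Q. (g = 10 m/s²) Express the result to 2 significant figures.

v = 9.0 m/s

Energy at P: mgh₁ = (0.37)(10)(17) = 62.900 J
Friction loss: W_f = μ_k mg d = 10.79 J
At Q: ½mv² + mgh₂ = mgh₁ − W_f
½mv² = 62.900 − 10.79 − 37.000 = 15.111 J
v = √(2 × 15.111/0.37) = 9.038 m/s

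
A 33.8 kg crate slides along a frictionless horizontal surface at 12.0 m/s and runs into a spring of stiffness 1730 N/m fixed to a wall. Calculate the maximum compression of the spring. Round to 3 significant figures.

x = 1.68 m

At max compression the crate is momentarily at rest: ½mv² = ½kx²
x = v√(m/k) = 12.0 × √(33.8/1730) = 1.677 m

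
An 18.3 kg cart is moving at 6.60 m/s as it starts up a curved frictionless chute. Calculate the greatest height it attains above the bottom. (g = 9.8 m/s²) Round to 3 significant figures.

By energy conservation, ½mv² = mgh
h = v²/(2g) = 6.60²/(2 × 9.8) = 2.222 m

h = 2.22 m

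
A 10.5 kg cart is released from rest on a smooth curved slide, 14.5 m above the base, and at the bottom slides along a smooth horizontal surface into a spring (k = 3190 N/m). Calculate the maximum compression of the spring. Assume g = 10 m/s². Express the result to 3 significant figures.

x = 0.977 m

Gravitational PE at the top equals spring PE at max compression: mgh = ½kx²
x = √(2mgh/k) = √(2 × 10.5 × 10 × 14.5 / 3190) = 0.9770 m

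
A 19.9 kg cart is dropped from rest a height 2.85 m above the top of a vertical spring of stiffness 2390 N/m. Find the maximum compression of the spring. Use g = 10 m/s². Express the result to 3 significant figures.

x = 0.777 m

Measuring PE from the top of the relaxed spring, at max compression the cart has dropped H + x with zero KE, so:
mg(H + x) = ½kx²
½(2390)x² − (19.9)(10)x − (19.9)(10)(2.85) = 0
1195x² − 199.0x − 567.1 = 0
x = [199.0 + √(39601 + 2.7110e+06)]/(2 × 1195) = 0.7772 m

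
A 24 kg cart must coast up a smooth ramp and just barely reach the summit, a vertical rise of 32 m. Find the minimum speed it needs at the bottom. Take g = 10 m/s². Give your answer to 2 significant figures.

v = 25 m/s

At the top it is momentarily at rest, so all KE converts to PE: ½mv² = mgh
v = √(2gh) = √(2 × 10 × 32) = 25.30 m/s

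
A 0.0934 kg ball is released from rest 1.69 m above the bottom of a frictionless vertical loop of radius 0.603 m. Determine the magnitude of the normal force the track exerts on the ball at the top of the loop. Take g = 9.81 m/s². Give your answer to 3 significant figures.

N = 0.555 N

Energy from release to top (height 2r): mgh = ½mv_top² + mg(2r)
v_top² = 2g(h − 2r) = 2(9.81)(1.69 − 1.206) = 9.4961 m²/s²
At the top, both N and weight point toward the centre: N + mg = mv_top²/r
N = m(v_top²/r − g) = 0.0934(9.4961/0.603 − 9.81) = 0.5546 N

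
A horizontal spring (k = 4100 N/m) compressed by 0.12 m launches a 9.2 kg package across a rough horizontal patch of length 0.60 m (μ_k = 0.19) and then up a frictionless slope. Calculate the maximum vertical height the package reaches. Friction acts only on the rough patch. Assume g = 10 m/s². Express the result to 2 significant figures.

Spring energy: E₀ = ½kx² = ½(4100)(0.12)² = 29.520 J
Friction: W_f = μ_k mg d = (0.19)(9.2)(10)(0.60) = 10.49 J
Energy at base of ramp: E = 29.520 − 10.49 = 19.032 J
At max height all remaining energy is PE: mgh = E ⇒ h = E/(mg) = 19.032/(9.2 × 10) = 0.2069 m

h = 0.21 m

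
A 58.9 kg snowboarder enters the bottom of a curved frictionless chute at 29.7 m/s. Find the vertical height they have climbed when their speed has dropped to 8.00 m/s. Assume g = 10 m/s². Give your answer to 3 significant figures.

h = 40.9 m

Energy balance between the two points: ½mv₁² = ½mv₂² + mgh
h = (v₁² − v₂²)/(2g) = (29.7² − 8.00²)/(2 × 10) = 40.90 m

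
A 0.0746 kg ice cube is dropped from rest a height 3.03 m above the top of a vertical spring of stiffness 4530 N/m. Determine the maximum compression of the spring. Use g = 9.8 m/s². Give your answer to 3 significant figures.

x = 0.0314 m

Take the reference level at the top of the uncompressed spring. At max compression the cube has fallen H + x and is momentarily at rest:
mg(H + x) = ½kx²
½(4530)x² − (0.0746)(9.8)x − (0.0746)(9.8)(3.03) = 0
2265x² − 0.7311x − 2.215 = 0
x = [0.7311 + √(0.5345 + 20069)]/(2 × 2265) = 0.03143 m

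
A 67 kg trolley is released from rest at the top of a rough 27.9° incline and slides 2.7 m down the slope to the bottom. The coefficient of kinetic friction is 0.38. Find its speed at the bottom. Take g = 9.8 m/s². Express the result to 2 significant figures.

v = 2.6 m/s

Work–energy: mg(L sinθ) − μ_k(mg cosθ)L = ½mv²
mgh = mgL sinθ = (67)(9.8)(2.7)sin27.9° = 829.56 J
W_f = μ_k mg cosθ · L = (0.38)(67)(9.8)cos27.9°·2.7 = 595.4 J
½mv² = 829.56 − 595.4 = 234.19 J
v = √(2 × 234.19/67) = 2.644 m/s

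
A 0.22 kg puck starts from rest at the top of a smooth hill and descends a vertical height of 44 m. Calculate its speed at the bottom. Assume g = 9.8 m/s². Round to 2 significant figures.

v = 29 m/s

Mechanical energy is conserved (no friction): mgh = ½mv²
The mass cancels from both sides.
v = √(2gh) = √(2 × 9.8 × 44) = √862.40 = 29.37 m/s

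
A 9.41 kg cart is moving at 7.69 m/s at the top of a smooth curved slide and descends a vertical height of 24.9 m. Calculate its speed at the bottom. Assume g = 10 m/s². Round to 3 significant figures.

v = 23.6 m/s

Energy conservation between the two points: ½mv₀² + mgh = ½mv²
v² = v₀² + 2gh = (7.69)² + 2(10)(24.9) = 557.14
v = √557.14 = 23.60 m/s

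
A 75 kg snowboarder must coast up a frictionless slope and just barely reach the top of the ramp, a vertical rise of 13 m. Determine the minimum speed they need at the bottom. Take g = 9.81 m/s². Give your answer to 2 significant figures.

At the top they are momentarily at rest, so all KE converts to PE: ½mv² = mgh
v = √(2gh) = √(2 × 9.81 × 13) = 15.97 m/s

v = 16 m/s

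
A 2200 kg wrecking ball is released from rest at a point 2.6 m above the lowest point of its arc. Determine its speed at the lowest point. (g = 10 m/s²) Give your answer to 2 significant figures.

Mechanical energy is conserved (no friction): mgh = ½mv²
v = √(2gh) = √(2 × 10 × 2.6) = √52.000 = 7.211 m/s

v = 7.2 m/s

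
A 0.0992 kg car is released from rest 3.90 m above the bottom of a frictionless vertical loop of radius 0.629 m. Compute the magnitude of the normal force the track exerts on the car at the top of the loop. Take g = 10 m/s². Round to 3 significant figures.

Energy from release to top (height 2r): mgh = ½mv_top² + mg(2r)
v_top² = 2g(h − 2r) = 2(10)(3.90 − 1.258) = 52.840 m²/s²
At the top, both N and weight point toward the centre: N + mg = mv_top²/r
N = m(v_top²/r − g) = 0.0992(52.840/0.629 − 10) = 7.341 N

N = 7.34 N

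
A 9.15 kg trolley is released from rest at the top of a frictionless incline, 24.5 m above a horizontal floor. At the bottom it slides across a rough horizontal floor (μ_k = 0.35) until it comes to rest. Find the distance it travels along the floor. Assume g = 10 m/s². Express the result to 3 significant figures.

Energy at the top = energy at the end + work done against friction:
At rest all PE has been dissipated by friction: mgh = μ_k m g d
d = h/μ_k = 24.5/0.35 = 70.00 m

d = 70.0 m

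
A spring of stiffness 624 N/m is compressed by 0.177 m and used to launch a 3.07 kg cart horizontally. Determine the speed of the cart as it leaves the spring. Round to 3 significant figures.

Conservation of energy: ½kx² = ½mv²
v = x√(k/m) = 0.177 × √(624/3.07) = 2.523 m/s

v = 2.52 m/s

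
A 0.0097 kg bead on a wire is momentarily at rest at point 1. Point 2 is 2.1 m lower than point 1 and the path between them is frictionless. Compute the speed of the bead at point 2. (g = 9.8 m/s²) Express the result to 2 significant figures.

v = 6.4 m/s

Mechanical energy is conserved (no friction): mgh = ½mv²
v = √(2gh) = √(2 × 9.8 × 2.1) = √41.160 = 6.416 m/s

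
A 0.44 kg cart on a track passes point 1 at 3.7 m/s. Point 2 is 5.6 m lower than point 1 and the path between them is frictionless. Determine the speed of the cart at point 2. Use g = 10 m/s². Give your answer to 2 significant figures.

v = 11 m/s

Mechanical energy is conserved (no friction): ½mv₀² + mgh = ½mv²
v² = v₀² + 2gh = (3.7)² + 2(10)(5.6) = 125.69
v = √125.69 = 11.21 m/s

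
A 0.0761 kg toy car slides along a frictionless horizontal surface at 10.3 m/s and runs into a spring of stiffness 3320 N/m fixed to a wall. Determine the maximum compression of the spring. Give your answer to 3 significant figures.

Conservation of energy between contact and max compression: ½mv² = ½kx²
x = v√(m/k) = 10.3 × √(0.0761/3320) = 0.04931 m

x = 0.0493 m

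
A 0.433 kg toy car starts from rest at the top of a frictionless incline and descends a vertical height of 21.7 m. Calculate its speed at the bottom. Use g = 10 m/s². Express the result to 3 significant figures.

v = 20.8 m/s

Mechanical energy is conserved (no friction): mgh = ½mv²
v = √(2gh) = √(2 × 10 × 21.7) = √434.00 = 20.83 m/s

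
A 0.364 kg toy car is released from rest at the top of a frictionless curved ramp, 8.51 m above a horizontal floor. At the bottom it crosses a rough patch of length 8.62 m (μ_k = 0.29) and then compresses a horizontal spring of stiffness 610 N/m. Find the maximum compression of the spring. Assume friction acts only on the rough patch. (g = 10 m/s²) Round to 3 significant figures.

Initial energy: E₁ = mgh = (0.364)(10)(8.51) = 30.976 J
Friction removes W_f = μ_k mg d = (0.29)(0.364)(10)(8.62) = 9.099 J
Energy reaching the spring: E = 30.976 − 9.099 = 21.877 J
At max compression ½kx² = E ⇒ x = √(2E/k) = √(2 × 21.877/610) = 0.2678 m

x = 0.268 m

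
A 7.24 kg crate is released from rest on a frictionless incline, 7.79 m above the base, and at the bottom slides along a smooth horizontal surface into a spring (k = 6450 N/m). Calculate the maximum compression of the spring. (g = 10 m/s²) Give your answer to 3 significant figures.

x = 0.418 m

At max compression the crate is momentarily at rest: mgh = ½kx²
x = √(2mgh/k) = √(2 × 7.24 × 10 × 7.79 / 6450) = 0.4182 m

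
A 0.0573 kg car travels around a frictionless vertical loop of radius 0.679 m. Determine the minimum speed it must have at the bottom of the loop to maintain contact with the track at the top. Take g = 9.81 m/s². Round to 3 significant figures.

At the top: mg = mv_top²/r ⇒ v_top² = gr = 6.661 m²/s²
Energy from bottom to top (height 2r): ½mv_bot² = ½mv_top² + mg(2r)
v_bot² = gr + 4gr = 5gr = 33.30
v_bot = √(5gr) = 5.771 m/s

v = 5.77 m/s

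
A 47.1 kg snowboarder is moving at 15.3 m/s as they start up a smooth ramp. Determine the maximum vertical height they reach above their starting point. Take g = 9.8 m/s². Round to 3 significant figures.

h = 11.9 m

Setting KE at the bottom equal to PE gained: ½mv² = mgh
h = v²/(2g) = 15.3²/(2 × 9.8) = 11.94 m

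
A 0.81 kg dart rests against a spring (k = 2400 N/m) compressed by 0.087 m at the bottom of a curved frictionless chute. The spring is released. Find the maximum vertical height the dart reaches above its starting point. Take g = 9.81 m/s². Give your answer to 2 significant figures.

h = 1.1 m

At maximum height the dart is at rest, so ½kx² = mgh
h = kx²/(2mg) = (2400)(0.087)²/(2 × 0.81 × 9.81) = 1.143 m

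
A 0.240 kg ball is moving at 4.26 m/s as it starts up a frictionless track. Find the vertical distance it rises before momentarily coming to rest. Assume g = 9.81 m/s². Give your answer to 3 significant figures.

By energy conservation, ½mv² = mgh
h = v²/(2g) = 4.26²/(2 × 9.81) = 0.9250 m

h = 0.925 m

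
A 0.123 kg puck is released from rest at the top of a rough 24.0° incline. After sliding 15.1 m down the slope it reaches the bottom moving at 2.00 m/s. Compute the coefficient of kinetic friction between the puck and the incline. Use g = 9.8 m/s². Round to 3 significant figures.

μ_k = 0.430

Energy balance down the incline: mg L sinθ − ½mv² = μ_k (mg cosθ) L
mgL sinθ = 7.4032 J; ½mv² = 0.24600 J
W_f = 7.4032 − 0.24600 = 7.157 J
μ_k = W_f/(mg cosθ · L) = 7.157/(1.101 × 15.1) = 0.4304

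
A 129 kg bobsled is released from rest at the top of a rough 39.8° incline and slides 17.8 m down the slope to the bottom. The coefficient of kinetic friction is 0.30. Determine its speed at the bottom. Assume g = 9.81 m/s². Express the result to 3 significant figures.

v = 12.0 m/s

Energy: mgh = ½mv² + W_f, with h = L sinθ and W_f = μ_k (mg cosθ) L
mgh = mgL sinθ = (129)(9.81)(17.8)sin39.8° = 14419 J
W_f = μ_k mg cosθ · L = (0.30)(129)(9.81)cos39.8°·17.8 = 5192 J
½mv² = 14419 − 5192 = 9227.1 J
v = √(2 × 9227.1/129) = 11.96 m/s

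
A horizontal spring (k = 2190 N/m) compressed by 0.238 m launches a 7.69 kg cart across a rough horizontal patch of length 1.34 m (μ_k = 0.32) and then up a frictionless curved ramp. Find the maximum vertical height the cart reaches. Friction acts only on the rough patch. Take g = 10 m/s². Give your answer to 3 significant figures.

h = 0.378 m

Spring energy: E₀ = ½kx² = ½(2190)(0.238)² = 62.025 J
Friction: W_f = μ_k mg d = (0.32)(7.69)(10)(1.34) = 32.97 J
Energy at base of ramp: E = 62.025 − 32.97 = 29.050 J
At max height all remaining energy is PE: mgh = E ⇒ h = E/(mg) = 29.050/(7.69 × 10) = 0.3778 m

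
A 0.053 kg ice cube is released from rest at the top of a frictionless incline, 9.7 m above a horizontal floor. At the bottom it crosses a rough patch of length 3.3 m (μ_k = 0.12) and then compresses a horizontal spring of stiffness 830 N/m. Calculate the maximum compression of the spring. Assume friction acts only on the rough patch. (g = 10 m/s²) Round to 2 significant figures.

Initial energy: E₁ = mgh = (0.053)(10)(9.7) = 5.1410 J
Friction removes W_f = μ_k mg d = (0.12)(0.053)(10)(3.3) = 0.2099 J
Energy reaching the spring: E = 5.1410 − 0.2099 = 4.9311 J
At max compression ½kx² = E ⇒ x = √(2E/k) = √(2 × 4.9311/830) = 0.1090 m

x = 0.11 m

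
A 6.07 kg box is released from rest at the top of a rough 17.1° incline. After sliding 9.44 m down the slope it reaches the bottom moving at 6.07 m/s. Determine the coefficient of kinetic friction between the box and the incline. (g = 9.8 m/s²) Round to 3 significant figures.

Energy balance down the incline: mg L sinθ − ½mv² = μ_k (mg cosθ) L
mgL sinθ = 165.12 J; ½mv² = 111.82 J
W_f = 165.12 − 111.82 = 53.29 J
μ_k = W_f/(mg cosθ · L) = 53.29/(56.86 × 9.44) = 0.09929

μ_k = 0.0993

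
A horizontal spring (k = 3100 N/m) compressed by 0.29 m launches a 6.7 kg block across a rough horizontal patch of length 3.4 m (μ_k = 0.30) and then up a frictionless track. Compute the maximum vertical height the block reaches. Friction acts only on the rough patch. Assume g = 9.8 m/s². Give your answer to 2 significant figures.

Spring energy: E₀ = ½kx² = ½(3100)(0.29)² = 130.35 J
Friction: W_f = μ_k mg d = (0.30)(6.7)(9.8)(3.4) = 66.97 J
Energy at base of ramp: E = 130.35 − 66.97 = 63.382 J
At max height all remaining energy is PE: mgh = E ⇒ h = E/(mg) = 63.382/(6.7 × 9.8) = 0.9653 m

h = 0.97 m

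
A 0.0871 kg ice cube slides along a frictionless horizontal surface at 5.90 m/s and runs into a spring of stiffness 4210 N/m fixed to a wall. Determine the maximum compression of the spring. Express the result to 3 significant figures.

At max compression the cube is momentarily at rest: ½mv² = ½kx²
x = v√(m/k) = 5.90 × √(0.0871/4210) = 0.02684 m

x = 0.0268 m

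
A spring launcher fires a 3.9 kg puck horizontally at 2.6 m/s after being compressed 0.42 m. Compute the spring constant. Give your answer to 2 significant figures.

½kx² = ½mv²
k = mv²/x² = (3.9)(2.6)²/(0.42)² = 149.5 N/m

k = 150 N/m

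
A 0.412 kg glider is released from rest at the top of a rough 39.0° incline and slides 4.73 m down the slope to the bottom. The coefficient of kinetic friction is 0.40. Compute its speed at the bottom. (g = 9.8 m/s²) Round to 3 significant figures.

Work–energy: mg(L sinθ) − μ_k(mg cosθ)L = ½mv²
mgh = mgL sinθ = (0.412)(9.8)(4.73)sin39.0° = 12.019 J
W_f = μ_k mg cosθ · L = (0.40)(0.412)(9.8)cos39.0°·4.73 = 5.937 J
½mv² = 12.019 − 5.937 = 6.0819 J
v = √(2 × 6.0819/0.412) = 5.434 m/s

v = 5.43 m/s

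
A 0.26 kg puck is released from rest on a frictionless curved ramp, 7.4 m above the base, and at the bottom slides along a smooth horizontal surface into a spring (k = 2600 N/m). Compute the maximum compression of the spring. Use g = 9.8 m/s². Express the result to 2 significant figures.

At max compression the puck is momentarily at rest: mgh = ½kx²
x = √(2mgh/k) = √(2 × 0.26 × 9.8 × 7.4 / 2600) = 0.1204 m

x = 0.12 m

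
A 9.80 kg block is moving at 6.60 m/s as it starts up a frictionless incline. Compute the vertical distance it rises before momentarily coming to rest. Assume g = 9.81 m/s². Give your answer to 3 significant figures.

Setting KE at the bottom equal to PE gained: ½mv² = mgh
h = v²/(2g) = 6.60²/(2 × 9.81) = 2.220 m

h = 2.22 m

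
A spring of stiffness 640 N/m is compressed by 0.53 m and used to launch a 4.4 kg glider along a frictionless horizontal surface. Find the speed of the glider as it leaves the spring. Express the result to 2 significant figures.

Spring PE converts entirely to kinetic energy: ½kx² = ½mv²
v = x√(k/m) = 0.53 × √(640/4.4) = 6.392 m/s

v = 6.4 m/s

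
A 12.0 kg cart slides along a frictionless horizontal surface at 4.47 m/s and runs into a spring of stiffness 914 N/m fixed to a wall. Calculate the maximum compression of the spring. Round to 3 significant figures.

x = 0.512 m

Conservation of energy between contact and max compression: ½mv² = ½kx²
x = v√(m/k) = 4.47 × √(12.0/914) = 0.5122 m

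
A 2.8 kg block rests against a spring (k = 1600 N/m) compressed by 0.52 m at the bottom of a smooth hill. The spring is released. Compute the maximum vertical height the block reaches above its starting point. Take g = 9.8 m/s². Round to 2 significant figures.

At maximum height the block is at rest, so ½kx² = mgh
h = kx²/(2mg) = (1600)(0.52)²/(2 × 2.8 × 9.8) = 7.883 m

h = 7.9 m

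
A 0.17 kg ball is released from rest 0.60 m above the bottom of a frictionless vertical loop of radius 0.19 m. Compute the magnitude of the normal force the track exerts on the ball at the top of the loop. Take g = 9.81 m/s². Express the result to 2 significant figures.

N = 2.2 N

Energy from release to top (height 2r): mgh = ½mv_top² + mg(2r)
v_top² = 2g(h − 2r) = 2(9.81)(0.60 − 0.3800) = 4.3164 m²/s²
At the top, both N and weight point toward the centre: N + mg = mv_top²/r
N = m(v_top²/r − g) = 0.17(4.3164/0.19 − 9.81) = 2.194 N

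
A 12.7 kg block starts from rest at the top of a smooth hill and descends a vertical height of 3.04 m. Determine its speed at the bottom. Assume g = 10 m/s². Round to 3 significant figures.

v = 7.80 m/s

Mechanical energy is conserved (no friction): mgh = ½mv²
v = √(2gh) = √(2 × 10 × 3.04) = √60.800 = 7.797 m/s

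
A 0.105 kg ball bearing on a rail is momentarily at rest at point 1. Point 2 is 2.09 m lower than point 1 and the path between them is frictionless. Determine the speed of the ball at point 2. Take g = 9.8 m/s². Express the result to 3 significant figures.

v = 6.40 m/s

Equating total energy at the two states: mgh = ½mv²
v = √(2gh) = √(2 × 9.8 × 2.09) = √40.964 = 6.400 m/s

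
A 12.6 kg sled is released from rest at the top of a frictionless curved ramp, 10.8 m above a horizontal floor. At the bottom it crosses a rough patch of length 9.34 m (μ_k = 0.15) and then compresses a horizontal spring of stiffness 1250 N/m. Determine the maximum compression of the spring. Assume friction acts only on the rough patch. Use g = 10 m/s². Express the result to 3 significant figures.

x = 1.38 m

Initial energy: E₁ = mgh = (12.6)(10)(10.8) = 1360.8 J
Friction removes W_f = μ_k mg d = (0.15)(12.6)(10)(9.34) = 176.5 J
Energy reaching the spring: E = 1360.8 − 176.5 = 1184.3 J
At max compression ½kx² = E ⇒ x = √(2E/k) = √(2 × 1184.3/1250) = 1.377 m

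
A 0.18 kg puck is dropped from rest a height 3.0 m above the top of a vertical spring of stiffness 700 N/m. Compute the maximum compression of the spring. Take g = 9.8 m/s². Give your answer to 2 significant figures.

x = 0.13 m

Measuring PE from the top of the relaxed spring, at max compression the puck has dropped H + x with zero KE, so:
mg(H + x) = ½kx²
½(700)x² − (0.18)(9.8)x − (0.18)(9.8)(3.0) = 0
350.0x² − 1.764x − 5.292 = 0
x = [1.764 + √(3.112 + 7408.8)]/(2 × 350.0) = 0.1255 m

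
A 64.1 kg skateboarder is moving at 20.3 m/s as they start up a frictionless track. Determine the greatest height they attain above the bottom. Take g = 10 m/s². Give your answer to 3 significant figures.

Setting KE at the bottom equal to PE gained: ½mv² = mgh
h = v²/(2g) = 20.3²/(2 × 10) = 20.60 m

h = 20.6 m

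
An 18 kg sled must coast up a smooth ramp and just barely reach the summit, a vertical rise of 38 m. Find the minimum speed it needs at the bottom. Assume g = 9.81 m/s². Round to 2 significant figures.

v = 27 m/s

At the top it is momentarily at rest, so all KE converts to PE: ½mv² = mgh
v = √(2gh) = √(2 × 9.81 × 38) = 27.30 m/s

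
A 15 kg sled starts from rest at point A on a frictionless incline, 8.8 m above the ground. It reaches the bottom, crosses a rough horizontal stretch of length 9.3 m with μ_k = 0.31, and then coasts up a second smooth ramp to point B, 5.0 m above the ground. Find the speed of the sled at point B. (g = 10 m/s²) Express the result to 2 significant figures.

Energy at A: mgh₁ = (15)(10)(8.8) = 1320.0 J
Friction loss: W_f = μ_k mg d = 432.5 J
At B: ½mv² + mgh₂ = mgh₁ − W_f
½mv² = 1320.0 − 432.5 − 750.00 = 137.55 J
v = √(2 × 137.55/15) = 4.283 m/s

v = 4.3 m/s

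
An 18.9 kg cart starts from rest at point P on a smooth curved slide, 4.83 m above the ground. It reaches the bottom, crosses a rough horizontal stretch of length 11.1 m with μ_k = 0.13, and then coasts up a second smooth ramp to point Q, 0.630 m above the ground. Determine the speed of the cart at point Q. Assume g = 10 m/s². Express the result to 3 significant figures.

Energy at P: mgh₁ = (18.9)(10)(4.83) = 912.87 J
Friction loss: W_f = μ_k mg d = 272.7 J
At Q: ½mv² + mgh₂ = mgh₁ − W_f
½mv² = 912.87 − 272.7 − 119.07 = 521.07 J
v = √(2 × 521.07/18.9) = 7.426 m/s

v = 7.43 m/s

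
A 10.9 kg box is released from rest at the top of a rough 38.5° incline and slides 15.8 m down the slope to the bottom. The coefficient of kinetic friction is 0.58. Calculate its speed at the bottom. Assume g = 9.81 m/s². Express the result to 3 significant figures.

Work–energy: mg(L sinθ) − μ_k(mg cosθ)L = ½mv²
mgh = mgL sinθ = (10.9)(9.81)(15.8)sin38.5° = 1051.7 J
W_f = μ_k mg cosθ · L = (0.58)(10.9)(9.81)cos38.5°·15.8 = 766.9 J
½mv² = 1051.7 − 766.9 = 284.85 J
v = √(2 × 284.85/10.9) = 7.230 m/s

v = 7.23 m/s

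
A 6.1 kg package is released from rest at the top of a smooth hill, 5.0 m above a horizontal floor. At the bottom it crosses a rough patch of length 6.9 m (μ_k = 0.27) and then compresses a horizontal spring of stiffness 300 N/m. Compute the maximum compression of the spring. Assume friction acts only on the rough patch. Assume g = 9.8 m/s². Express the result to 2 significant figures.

Initial energy: E₁ = mgh = (6.1)(9.8)(5.0) = 298.90 J
Friction removes W_f = μ_k mg d = (0.27)(6.1)(9.8)(6.9) = 111.4 J
Energy reaching the spring: E = 298.90 − 111.4 = 187.53 J
At max compression ½kx² = E ⇒ x = √(2E/k) = √(2 × 187.53/300) = 1.118 m

x = 1.1 m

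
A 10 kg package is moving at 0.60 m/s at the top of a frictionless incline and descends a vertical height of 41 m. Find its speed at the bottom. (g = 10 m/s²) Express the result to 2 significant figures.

v = 29 m/s

Equating total energy at the two states: ½mv₀² + mgh = ½mv²
v² = v₀² + 2gh = (0.60)² + 2(10)(41) = 820.36
v = √820.36 = 28.64 m/s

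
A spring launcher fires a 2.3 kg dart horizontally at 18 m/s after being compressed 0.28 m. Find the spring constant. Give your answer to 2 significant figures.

k = 9500 N/m

½kx² = ½mv²
k = mv²/x² = (2.3)(18)²/(0.28)² = 9505 N/m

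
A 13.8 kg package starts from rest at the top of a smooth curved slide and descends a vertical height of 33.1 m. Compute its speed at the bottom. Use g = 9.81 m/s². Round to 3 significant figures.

Equating total energy at the two states: mgh = ½mv²
The mass cancels from both sides.
v = √(2gh) = √(2 × 9.81 × 33.1) = √649.42 = 25.48 m/s

v = 25.5 m/s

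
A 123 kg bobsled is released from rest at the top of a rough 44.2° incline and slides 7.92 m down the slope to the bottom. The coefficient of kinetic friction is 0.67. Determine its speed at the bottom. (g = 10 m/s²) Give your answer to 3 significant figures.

v = 5.86 m/s

Energy: mgh = ½mv² + W_f, with h = L sinθ and W_f = μ_k (mg cosθ) L
mgh = mgL sinθ = (123)(10)(7.92)sin44.2° = 6791.5 J
W_f = μ_k mg cosθ · L = (0.67)(123)(10)cos44.2°·7.92 = 4679 J
½mv² = 6791.5 − 4679 = 2112.3 J
v = √(2 × 2112.3/123) = 5.861 m/s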